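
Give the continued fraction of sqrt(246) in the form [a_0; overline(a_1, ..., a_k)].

Write x_i = (sqrt(246) + m_i)/d_i with (m_0, d_0) = (0, 1). a_0 = floor(sqrt(246)) = 15, since 15^2 = 225 <= 246 < 256 = 16^2.
Iterate m_{i+1} = d_i*a_i - m_i, d_{i+1} = (246 - m_{i+1}^2)/d_i, a_{i+1} = floor((a_0 + m_{i+1})/d_{i+1}):
  m_1 = 1*15 - 0 = 15, d_1 = (246 - 15^2)/1 = 21/1 = 21, a_1 = floor((15 + 15)/21) = 1.
  m_2 = 21*1 - 15 = 6, d_2 = (246 - 6^2)/21 = 210/21 = 10, a_2 = floor((15 + 6)/10) = 2.
  m_3 = 10*2 - 6 = 14, d_3 = (246 - 14^2)/10 = 50/10 = 5, a_3 = floor((15 + 14)/5) = 5.
  m_4 = 5*5 - 14 = 11, d_4 = (246 - 11^2)/5 = 125/5 = 25, a_4 = floor((15 + 11)/25) = 1.
  m_5 = 25*1 - 11 = 14, d_5 = (246 - 14^2)/25 = 50/25 = 2, a_5 = floor((15 + 14)/2) = 14.
  m_6 = 2*14 - 14 = 14, d_6 = (246 - 14^2)/2 = 50/2 = 25, a_6 = floor((15 + 14)/25) = 1.
  m_7 = 25*1 - 14 = 11, d_7 = (246 - 11^2)/25 = 125/25 = 5, a_7 = floor((15 + 11)/5) = 5.
  m_8 = 5*5 - 11 = 14, d_8 = (246 - 14^2)/5 = 50/5 = 10, a_8 = floor((15 + 14)/10) = 2.
  m_9 = 10*2 - 14 = 6, d_9 = (246 - 6^2)/10 = 210/10 = 21, a_9 = floor((15 + 6)/21) = 1.
  m_10 = 21*1 - 6 = 15, d_10 = (246 - 15^2)/21 = 21/21 = 1, a_10 = floor((15 + 15)/1) = 30.
  m_11 = 1*30 - 15 = 15, d_11 = (246 - 15^2)/1 = 21/1 = 21: (m_11, d_11) = (m_1, d_1) = (15, 21), so from here the quotients repeat a_1, ..., a_10; the period length is 10.
Hence the expansion of sqrt(246) is a_0 = 15 followed by the repeating block 1, 2, 5, 1, 14, 1, 5, 2, 1, 30 (period 10).

[15; overline(1, 2, 5, 1, 14, 1, 5, 2, 1, 30)]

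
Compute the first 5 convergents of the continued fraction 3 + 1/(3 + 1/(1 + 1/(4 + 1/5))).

Using the convergent recurrence p_i = a_i*p_{i-1} + p_{i-2}, q_i = a_i*q_{i-1} + q_{i-2} with p_{-2}=0, p_{-1}=1, q_{-2}=1, q_{-1}=0:
  i=0: a_0=3, p_0 = 3*1 + 0 = 3, q_0 = 3*0 + 1 = 1.
  i=1: a_1=3, p_1 = 3*3 + 1 = 10, q_1 = 3*1 + 0 = 3.
  i=2: a_2=1, p_2 = 1*10 + 3 = 13, q_2 = 1*3 + 1 = 4.
  i=3: a_3=4, p_3 = 4*13 + 10 = 62, q_3 = 4*4 + 3 = 19.
  i=4: a_4=5, p_4 = 5*62 + 13 = 323, q_4 = 5*19 + 4 = 99.

3/1, 10/3, 13/4, 62/19, 323/99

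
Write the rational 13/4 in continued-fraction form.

Run the Euclidean algorithm on 13 and 4; the successive quotients are the partial quotients a_0, a_1, ... (each step inverts the fractional part left over by the previous one):
  13 = 3*4 + 1, so a_0 = 3.
  4 = 4*1 + 0, so a_1 = 4.
The remainder reaches 0 after 2 divisions, so the expansion has 2 partial quotients, read off in order.

[3; 4]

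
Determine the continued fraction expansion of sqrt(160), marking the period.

[12; (1, 1, 1, 5, 1, 1, 1, 24)]

Write x_i = (sqrt(160) + m_i)/d_i with (m_0, d_0) = (0, 1). a_0 = floor(sqrt(160)) = 12, since 12^2 = 144 <= 160 < 169 = 13^2.
Iterate m_{i+1} = d_i*a_i - m_i, d_{i+1} = (160 - m_{i+1}^2)/d_i, a_{i+1} = floor((a_0 + m_{i+1})/d_{i+1}):
  m_1 = 1*12 - 0 = 12, d_1 = (160 - 12^2)/1 = 16/1 = 16, a_1 = floor((12 + 12)/16) = 1.
  m_2 = 16*1 - 12 = 4, d_2 = (160 - 4^2)/16 = 144/16 = 9, a_2 = floor((12 + 4)/9) = 1.
  m_3 = 9*1 - 4 = 5, d_3 = (160 - 5^2)/9 = 135/9 = 15, a_3 = floor((12 + 5)/15) = 1.
  m_4 = 15*1 - 5 = 10, d_4 = (160 - 10^2)/15 = 60/15 = 4, a_4 = floor((12 + 10)/4) = 5.
  m_5 = 4*5 - 10 = 10, d_5 = (160 - 10^2)/4 = 60/4 = 15, a_5 = floor((12 + 10)/15) = 1.
  m_6 = 15*1 - 10 = 5, d_6 = (160 - 5^2)/15 = 135/15 = 9, a_6 = floor((12 + 5)/9) = 1.
  m_7 = 9*1 - 5 = 4, d_7 = (160 - 4^2)/9 = 144/9 = 16, a_7 = floor((12 + 4)/16) = 1.
  m_8 = 16*1 - 4 = 12, d_8 = (160 - 12^2)/16 = 16/16 = 1, a_8 = floor((12 + 12)/1) = 24.
  m_9 = 1*24 - 12 = 12, d_9 = (160 - 12^2)/1 = 16/1 = 16: (m_9, d_9) = (m_1, d_1) = (12, 16), so from here the quotients repeat a_1, ..., a_8; the period length is 8.
Hence the expansion of sqrt(160) is a_0 = 12 followed by the repeating block 1, 1, 1, 5, 1, 1, 1, 24 (period 8).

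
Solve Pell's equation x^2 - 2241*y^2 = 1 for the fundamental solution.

First expand sqrt(2241) as a continued fraction. With x_i = (sqrt(2241) + m_i)/d_i and (m_0, d_0) = (0, 1): a_0 = floor(sqrt(2241)) = 47, since 47^2 = 2209 <= 2241 < 2304 = 48^2.
Iterate m_{i+1} = d_i*a_i - m_i, d_{i+1} = (2241 - m_{i+1}^2)/d_i, a_{i+1} = floor((a_0 + m_{i+1})/d_{i+1}):
  m_1 = 1*47 - 0 = 47, d_1 = (2241 - 47^2)/1 = 32/1 = 32, a_1 = floor((47 + 47)/32) = 2.
  m_2 = 32*2 - 47 = 17, d_2 = (2241 - 17^2)/32 = 1952/32 = 61, a_2 = floor((47 + 17)/61) = 1.
  m_3 = 61*1 - 17 = 44, d_3 = (2241 - 44^2)/61 = 305/61 = 5, a_3 = floor((47 + 44)/5) = 18.
  m_4 = 5*18 - 44 = 46, d_4 = (2241 - 46^2)/5 = 125/5 = 25, a_4 = floor((47 + 46)/25) = 3.
  m_5 = 25*3 - 46 = 29, d_5 = (2241 - 29^2)/25 = 1400/25 = 56, a_5 = floor((47 + 29)/56) = 1.
  m_6 = 56*1 - 29 = 27, d_6 = (2241 - 27^2)/56 = 1512/56 = 27, a_6 = floor((47 + 27)/27) = 2.
  m_7 = 27*2 - 27 = 27, d_7 = (2241 - 27^2)/27 = 1512/27 = 56, a_7 = floor((47 + 27)/56) = 1.
  m_8 = 56*1 - 27 = 29, d_8 = (2241 - 29^2)/56 = 1400/56 = 25, a_8 = floor((47 + 29)/25) = 3.
  m_9 = 25*3 - 29 = 46, d_9 = (2241 - 46^2)/25 = 125/25 = 5, a_9 = floor((47 + 46)/5) = 18.
  m_10 = 5*18 - 46 = 44, d_10 = (2241 - 44^2)/5 = 305/5 = 61, a_10 = floor((47 + 44)/61) = 1.
  m_11 = 61*1 - 44 = 17, d_11 = (2241 - 17^2)/61 = 1952/61 = 32, a_11 = floor((47 + 17)/32) = 2.
  m_12 = 32*2 - 17 = 47, d_12 = (2241 - 47^2)/32 = 32/32 = 1, a_12 = floor((47 + 47)/1) = 94.
  m_13 = 1*94 - 47 = 47, d_13 = (2241 - 47^2)/1 = 32/1 = 32: (m_13, d_13) = (m_1, d_1) = (47, 32), so from here the quotients repeat a_1, ..., a_12; the period length is 12.
So sqrt(2241) = [47; (2, 1, 18, 3, 1, 2, 1, 3, 18, 1, 2, 94)] with period length k = 12.
k is even, so the fundamental solution of x^2 - 2241y^2 = 1 is (p_{k-1}, q_{k-1}) = (p_11, q_11); compute convergents through index 11.
Convergents (p_i = a_i*p_{i-1} + p_{i-2}, q_i = a_i*q_{i-1} + q_{i-2} with p_{-2}=0, p_{-1}=1, q_{-2}=1, q_{-1}=0):
  i=0: a_0=47, p_0 = 47*1 + 0 = 47, q_0 = 47*0 + 1 = 1.
  i=1: a_1=2, p_1 = 2*47 + 1 = 95, q_1 = 2*1 + 0 = 2.
  i=2: a_2=1, p_2 = 1*95 + 47 = 142, q_2 = 1*2 + 1 = 3.
  i=3: a_3=18, p_3 = 18*142 + 95 = 2651, q_3 = 18*3 + 2 = 56.
  i=4: a_4=3, p_4 = 3*2651 + 142 = 8095, q_4 = 3*56 + 3 = 171.
  i=5: a_5=1, p_5 = 1*8095 + 2651 = 10746, q_5 = 1*171 + 56 = 227.
  i=6: a_6=2, p_6 = 2*10746 + 8095 = 29587, q_6 = 2*227 + 171 = 625.
  i=7: a_7=1, p_7 = 1*29587 + 10746 = 40333, q_7 = 1*625 + 227 = 852.
  i=8: a_8=3, p_8 = 3*40333 + 29587 = 150586, q_8 = 3*852 + 625 = 3181.
  i=9: a_9=18, p_9 = 18*150586 + 40333 = 2750881, q_9 = 18*3181 + 852 = 58110.
  i=10: a_10=1, p_10 = 1*2750881 + 150586 = 2901467, q_10 = 1*58110 + 3181 = 61291.
  i=11: a_11=2, p_11 = 2*2901467 + 2750881 = 8553815, q_11 = 2*61291 + 58110 = 180692.
Check: 8553815^2 - 2241*180692^2 = 73167751054225 - 73167751054224 = 1, so (x, y) = (8553815, 180692) solves the equation, and by the theorem it is the least positive solution.

(x, y) = (8553815, 180692)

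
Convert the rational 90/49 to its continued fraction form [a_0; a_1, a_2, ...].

[1; 1, 5, 8]

Run the Euclidean algorithm on 90 and 49; the successive quotients are the partial quotients a_0, a_1, ... (each step inverts the fractional part left over by the previous one):
  90 = 1*49 + 41, so a_0 = 1.
  49 = 1*41 + 8, so a_1 = 1.
  41 = 5*8 + 1, so a_2 = 5.
  8 = 8*1 + 0, so a_3 = 8.
The remainder reaches 0 after 4 divisions, so the expansion has 4 partial quotients, read off in order.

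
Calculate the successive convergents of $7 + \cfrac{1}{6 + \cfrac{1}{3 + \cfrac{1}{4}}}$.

Using the convergent recurrence p_i = a_i*p_{i-1} + p_{i-2}, q_i = a_i*q_{i-1} + q_{i-2} with p_{-2}=0, p_{-1}=1, q_{-2}=1, q_{-1}=0:
  i=0: a_0=7, p_0 = 7*1 + 0 = 7, q_0 = 7*0 + 1 = 1.
  i=1: a_1=6, p_1 = 6*7 + 1 = 43, q_1 = 6*1 + 0 = 6.
  i=2: a_2=3, p_2 = 3*43 + 7 = 136, q_2 = 3*6 + 1 = 19.
  i=3: a_3=4, p_3 = 4*136 + 43 = 587, q_3 = 4*19 + 6 = 82.

7/1, 43/6, 136/19, 587/82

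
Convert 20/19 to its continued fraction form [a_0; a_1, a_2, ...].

[1; 19]

Run the Euclidean algorithm on 20 and 19; the successive quotients are the partial quotients a_0, a_1, ... (each step inverts the fractional part left over by the previous one):
  20 = 1*19 + 1, so a_0 = 1.
  19 = 19*1 + 0, so a_1 = 19.
The remainder reaches 0 after 2 divisions, so the expansion has 2 partial quotients, read off in order.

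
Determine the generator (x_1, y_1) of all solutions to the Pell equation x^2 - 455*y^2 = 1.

(x, y) = (64, 3)

First expand sqrt(455) as a continued fraction. With x_i = (sqrt(455) + m_i)/d_i and (m_0, d_0) = (0, 1): a_0 = floor(sqrt(455)) = 21, since 21^2 = 441 <= 455 < 484 = 22^2.
Iterate m_{i+1} = d_i*a_i - m_i, d_{i+1} = (455 - m_{i+1}^2)/d_i, a_{i+1} = floor((a_0 + m_{i+1})/d_{i+1}):
  m_1 = 1*21 - 0 = 21, d_1 = (455 - 21^2)/1 = 14/1 = 14, a_1 = floor((21 + 21)/14) = 3.
  m_2 = 14*3 - 21 = 21, d_2 = (455 - 21^2)/14 = 14/14 = 1, a_2 = floor((21 + 21)/1) = 42.
  m_3 = 1*42 - 21 = 21, d_3 = (455 - 21^2)/1 = 14/1 = 14: (m_3, d_3) = (m_1, d_1) = (21, 14), so from here the quotients repeat a_1, a_2; the period length is 2.
So sqrt(455) = [21; (3, 42)] with period length k = 2.
k is even, so the fundamental solution of x^2 - 455y^2 = 1 is (p_{k-1}, q_{k-1}) = (p_1, q_1); compute convergents through index 1.
Convergents (p_i = a_i*p_{i-1} + p_{i-2}, q_i = a_i*q_{i-1} + q_{i-2} with p_{-2}=0, p_{-1}=1, q_{-2}=1, q_{-1}=0):
  i=0: a_0=21, p_0 = 21*1 + 0 = 21, q_0 = 21*0 + 1 = 1.
  i=1: a_1=3, p_1 = 3*21 + 1 = 64, q_1 = 3*1 + 0 = 3.
Check: 64^2 - 455*3^2 = 4096 - 4095 = 1, so (x, y) = (64, 3) solves the equation, and by the theorem it is the least positive solution.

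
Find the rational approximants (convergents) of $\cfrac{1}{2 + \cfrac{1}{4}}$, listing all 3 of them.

0/1, 1/2, 4/9

Using the convergent recurrence p_i = a_i*p_{i-1} + p_{i-2}, q_i = a_i*q_{i-1} + q_{i-2} with p_{-2}=0, p_{-1}=1, q_{-2}=1, q_{-1}=0:
  i=0: a_0=0, p_0 = 0*1 + 0 = 0, q_0 = 0*0 + 1 = 1.
  i=1: a_1=2, p_1 = 2*0 + 1 = 1, q_1 = 2*1 + 0 = 2.
  i=2: a_2=4, p_2 = 4*1 + 0 = 4, q_2 = 4*2 + 1 = 9.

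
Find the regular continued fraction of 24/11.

[2; 5, 2]

Run the Euclidean algorithm on 24 and 11; the successive quotients are the partial quotients a_0, a_1, ... (each step inverts the fractional part left over by the previous one):
  24 = 2*11 + 2, so a_0 = 2.
  11 = 5*2 + 1, so a_1 = 5.
  2 = 2*1 + 0, so a_2 = 2.
The remainder reaches 0 after 3 divisions, so the expansion has 3 partial quotients, read off in order.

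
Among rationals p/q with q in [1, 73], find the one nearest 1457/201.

29/4

Expand x = 1457/201 as a continued fraction with the Euclidean algorithm:
  1457 = 7*201 + 50, so a_0 = 7.
  201 = 4*50 + 1, so a_1 = 4.
  50 = 50*1 + 0, so a_2 = 50.
so x = [7; 4, 50].
Convergents (p_i = a_i*p_{i-1} + p_{i-2}, q_i = a_i*q_{i-1} + q_{i-2} with p_{-2}=0, p_{-1}=1, q_{-2}=1, q_{-1}=0), until the denominator exceeds 73:
  i=0: a_0=7, p_0 = 7*1 + 0 = 7, q_0 = 7*0 + 1 = 1.
  i=1: a_1=4, p_1 = 4*7 + 1 = 29, q_1 = 4*1 + 0 = 4.
  i=2: a_2=50, p_2 = 50*29 + 7 = 1457, q_2 = 50*4 + 1 = 201.
q_2 = 201 > 73, so the last convergent with denominator <= 73 is p_1/q_1 = 29/4.
The closest fraction with denominator <= 73 is either p_1/q_1 or the intermediate fraction (k*p_1 + p_0)/(k*q_1 + q_0) with the largest k >= 1 whose denominator stays <= 73; these approach x as k grows, and every other convergent or intermediate fraction in range is farther away.
Largest k: floor((73 - q_0)/q_1) = floor((73 - 1)/4) = 18.
That gives (18*29 + 7)/(18*4 + 1) = 529/73.
Compare the errors: |x - 29/4| = |1457*4 - 29*201|/(201*4) = 1/804, and |x - 529/73| = |1457*73 - 529*201|/(201*73) = 32/14673.
Cross-multiplying, 1*14673 = 14673 < 25728 = 32*804, so 1/804 is smaller: the convergent 29/4 is closer to x than 529/73.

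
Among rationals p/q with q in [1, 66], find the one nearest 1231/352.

Expand x = 1231/352 as a continued fraction with the Euclidean algorithm:
  1231 = 3*352 + 175, so a_0 = 3.
  352 = 2*175 + 2, so a_1 = 2.
  175 = 87*2 + 1, so a_2 = 87.
  2 = 2*1 + 0, so a_3 = 2.
so x = [3; 2, 87, 2].
Convergents (p_i = a_i*p_{i-1} + p_{i-2}, q_i = a_i*q_{i-1} + q_{i-2} with p_{-2}=0, p_{-1}=1, q_{-2}=1, q_{-1}=0), until the denominator exceeds 66:
  i=0: a_0=3, p_0 = 3*1 + 0 = 3, q_0 = 3*0 + 1 = 1.
  i=1: a_1=2, p_1 = 2*3 + 1 = 7, q_1 = 2*1 + 0 = 2.
  i=2: a_2=87, p_2 = 87*7 + 3 = 612, q_2 = 87*2 + 1 = 175.
q_2 = 175 > 66, so the last convergent with denominator <= 66 is p_1/q_1 = 7/2.
The closest fraction with denominator <= 66 is either p_1/q_1 or the intermediate fraction (k*p_1 + p_0)/(k*q_1 + q_0) with the largest k >= 1 whose denominator stays <= 66; these approach x as k grows, and every other convergent or intermediate fraction in range is farther away.
Largest k: floor((66 - q_0)/q_1) = floor((66 - 1)/2) = 32.
That gives (32*7 + 3)/(32*2 + 1) = 227/65.
Compare the errors: |x - 7/2| = |1231*2 - 7*352|/(352*2) = 2/704, and |x - 227/65| = |1231*65 - 227*352|/(352*65) = 111/22880.
Cross-multiplying, 2*22880 = 45760 < 78144 = 111*704, so 2/704 is smaller: the convergent 7/2 is closer to x than 227/65.

7/2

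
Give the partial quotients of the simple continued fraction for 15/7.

Run the Euclidean algorithm on 15 and 7; the successive quotients are the partial quotients a_0, a_1, ... (each step inverts the fractional part left over by the previous one):
  15 = 2*7 + 1, so a_0 = 2.
  7 = 7*1 + 0, so a_1 = 7.
The remainder reaches 0 after 2 divisions, so the expansion has 2 partial quotients, read off in order.

[2; 7]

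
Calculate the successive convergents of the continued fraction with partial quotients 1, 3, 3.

Using the convergent recurrence p_i = a_i*p_{i-1} + p_{i-2}, q_i = a_i*q_{i-1} + q_{i-2} with p_{-2}=0, p_{-1}=1, q_{-2}=1, q_{-1}=0:
  i=0: a_0=1, p_0 = 1*1 + 0 = 1, q_0 = 1*0 + 1 = 1.
  i=1: a_1=3, p_1 = 3*1 + 1 = 4, q_1 = 3*1 + 0 = 3.
  i=2: a_2=3, p_2 = 3*4 + 1 = 13, q_2 = 3*3 + 1 = 10.

1/1, 4/3, 13/10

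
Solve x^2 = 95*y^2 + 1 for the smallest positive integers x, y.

First expand sqrt(95) as a continued fraction. With x_i = (sqrt(95) + m_i)/d_i and (m_0, d_0) = (0, 1): a_0 = floor(sqrt(95)) = 9, since 9^2 = 81 <= 95 < 100 = 10^2.
Iterate m_{i+1} = d_i*a_i - m_i, d_{i+1} = (95 - m_{i+1}^2)/d_i, a_{i+1} = floor((a_0 + m_{i+1})/d_{i+1}):
  m_1 = 1*9 - 0 = 9, d_1 = (95 - 9^2)/1 = 14/1 = 14, a_1 = floor((9 + 9)/14) = 1.
  m_2 = 14*1 - 9 = 5, d_2 = (95 - 5^2)/14 = 70/14 = 5, a_2 = floor((9 + 5)/5) = 2.
  m_3 = 5*2 - 5 = 5, d_3 = (95 - 5^2)/5 = 70/5 = 14, a_3 = floor((9 + 5)/14) = 1.
  m_4 = 14*1 - 5 = 9, d_4 = (95 - 9^2)/14 = 14/14 = 1, a_4 = floor((9 + 9)/1) = 18.
  m_5 = 1*18 - 9 = 9, d_5 = (95 - 9^2)/1 = 14/1 = 14: (m_5, d_5) = (m_1, d_1) = (9, 14), so from here the quotients repeat a_1, ..., a_4; the period length is 4.
So sqrt(95) = [9; (1, 2, 1, 18)] with period length k = 4.
k is even, so the fundamental solution of x^2 - 95y^2 = 1 is (p_{k-1}, q_{k-1}) = (p_3, q_3); compute convergents through index 3.
Convergents (p_i = a_i*p_{i-1} + p_{i-2}, q_i = a_i*q_{i-1} + q_{i-2} with p_{-2}=0, p_{-1}=1, q_{-2}=1, q_{-1}=0):
  i=0: a_0=9, p_0 = 9*1 + 0 = 9, q_0 = 9*0 + 1 = 1.
  i=1: a_1=1, p_1 = 1*9 + 1 = 10, q_1 = 1*1 + 0 = 1.
  i=2: a_2=2, p_2 = 2*10 + 9 = 29, q_2 = 2*1 + 1 = 3.
  i=3: a_3=1, p_3 = 1*29 + 10 = 39, q_3 = 1*3 + 1 = 4.
Check: 39^2 - 95*4^2 = 1521 - 1520 = 1, so (x, y) = (39, 4) solves the equation, and by the theorem it is the least positive solution.

(x, y) = (39, 4)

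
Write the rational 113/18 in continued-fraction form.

Run the Euclidean algorithm on 113 and 18; the successive quotients are the partial quotients a_0, a_1, ... (each step inverts the fractional part left over by the previous one):
  113 = 6*18 + 5, so a_0 = 6.
  18 = 3*5 + 3, so a_1 = 3.
  5 = 1*3 + 2, so a_2 = 1.
  3 = 1*2 + 1, so a_3 = 1.
  2 = 2*1 + 0, so a_4 = 2.
The remainder reaches 0 after 5 divisions, so the expansion has 5 partial quotients, read off in order.

[6; 3, 1, 1, 2]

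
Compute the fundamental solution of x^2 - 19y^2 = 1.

First expand sqrt(19) as a continued fraction. With x_i = (sqrt(19) + m_i)/d_i and (m_0, d_0) = (0, 1): a_0 = floor(sqrt(19)) = 4, since 4^2 = 16 <= 19 < 25 = 5^2.
Iterate m_{i+1} = d_i*a_i - m_i, d_{i+1} = (19 - m_{i+1}^2)/d_i, a_{i+1} = floor((a_0 + m_{i+1})/d_{i+1}):
  m_1 = 1*4 - 0 = 4, d_1 = (19 - 4^2)/1 = 3/1 = 3, a_1 = floor((4 + 4)/3) = 2.
  m_2 = 3*2 - 4 = 2, d_2 = (19 - 2^2)/3 = 15/3 = 5, a_2 = floor((4 + 2)/5) = 1.
  m_3 = 5*1 - 2 = 3, d_3 = (19 - 3^2)/5 = 10/5 = 2, a_3 = floor((4 + 3)/2) = 3.
  m_4 = 2*3 - 3 = 3, d_4 = (19 - 3^2)/2 = 10/2 = 5, a_4 = floor((4 + 3)/5) = 1.
  m_5 = 5*1 - 3 = 2, d_5 = (19 - 2^2)/5 = 15/5 = 3, a_5 = floor((4 + 2)/3) = 2.
  m_6 = 3*2 - 2 = 4, d_6 = (19 - 4^2)/3 = 3/3 = 1, a_6 = floor((4 + 4)/1) = 8.
  m_7 = 1*8 - 4 = 4, d_7 = (19 - 4^2)/1 = 3/1 = 3: (m_7, d_7) = (m_1, d_1) = (4, 3), so from here the quotients repeat a_1, ..., a_6; the period length is 6.
So sqrt(19) = [4; (2, 1, 3, 1, 2, 8)] with period length k = 6.
k is even, so the fundamental solution of x^2 - 19y^2 = 1 is (p_{k-1}, q_{k-1}) = (p_5, q_5); compute convergents through index 5.
Convergents (p_i = a_i*p_{i-1} + p_{i-2}, q_i = a_i*q_{i-1} + q_{i-2} with p_{-2}=0, p_{-1}=1, q_{-2}=1, q_{-1}=0):
  i=0: a_0=4, p_0 = 4*1 + 0 = 4, q_0 = 4*0 + 1 = 1.
  i=1: a_1=2, p_1 = 2*4 + 1 = 9, q_1 = 2*1 + 0 = 2.
  i=2: a_2=1, p_2 = 1*9 + 4 = 13, q_2 = 1*2 + 1 = 3.
  i=3: a_3=3, p_3 = 3*13 + 9 = 48, q_3 = 3*3 + 2 = 11.
  i=4: a_4=1, p_4 = 1*48 + 13 = 61, q_4 = 1*11 + 3 = 14.
  i=5: a_5=2, p_5 = 2*61 + 48 = 170, q_5 = 2*14 + 11 = 39.
Check: 170^2 - 19*39^2 = 28900 - 28899 = 1, so (x, y) = (170, 39) solves the equation, and by the theorem it is the least positive solution.

(x, y) = (170, 39)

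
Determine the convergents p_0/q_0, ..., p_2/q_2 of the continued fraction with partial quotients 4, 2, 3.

Using the convergent recurrence p_i = a_i*p_{i-1} + p_{i-2}, q_i = a_i*q_{i-1} + q_{i-2} with p_{-2}=0, p_{-1}=1, q_{-2}=1, q_{-1}=0:
  i=0: a_0=4, p_0 = 4*1 + 0 = 4, q_0 = 4*0 + 1 = 1.
  i=1: a_1=2, p_1 = 2*4 + 1 = 9, q_1 = 2*1 + 0 = 2.
  i=2: a_2=3, p_2 = 3*9 + 4 = 31, q_2 = 3*2 + 1 = 7.

4/1, 9/2, 31/7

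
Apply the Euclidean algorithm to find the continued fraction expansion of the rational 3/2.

[1; 2]

Run the Euclidean algorithm on 3 and 2; the successive quotients are the partial quotients a_0, a_1, ... (each step inverts the fractional part left over by the previous one):
  3 = 1*2 + 1, so a_0 = 1.
  2 = 2*1 + 0, so a_1 = 2.
The remainder reaches 0 after 2 divisions, so the expansion has 2 partial quotients, read off in order.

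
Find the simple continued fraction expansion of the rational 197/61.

[3; 4, 2, 1, 4]

Run the Euclidean algorithm on 197 and 61; the successive quotients are the partial quotients a_0, a_1, ... (each step inverts the fractional part left over by the previous one):
  197 = 3*61 + 14, so a_0 = 3.
  61 = 4*14 + 5, so a_1 = 4.
  14 = 2*5 + 4, so a_2 = 2.
  5 = 1*4 + 1, so a_3 = 1.
  4 = 4*1 + 0, so a_4 = 4.
The remainder reaches 0 after 5 divisions, so the expansion has 5 partial quotients, read off in order.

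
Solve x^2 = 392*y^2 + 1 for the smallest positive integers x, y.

First expand sqrt(392) as a continued fraction. With x_i = (sqrt(392) + m_i)/d_i and (m_0, d_0) = (0, 1): a_0 = floor(sqrt(392)) = 19, since 19^2 = 361 <= 392 < 400 = 20^2.
Iterate m_{i+1} = d_i*a_i - m_i, d_{i+1} = (392 - m_{i+1}^2)/d_i, a_{i+1} = floor((a_0 + m_{i+1})/d_{i+1}):
  m_1 = 1*19 - 0 = 19, d_1 = (392 - 19^2)/1 = 31/1 = 31, a_1 = floor((19 + 19)/31) = 1.
  m_2 = 31*1 - 19 = 12, d_2 = (392 - 12^2)/31 = 248/31 = 8, a_2 = floor((19 + 12)/8) = 3.
  m_3 = 8*3 - 12 = 12, d_3 = (392 - 12^2)/8 = 248/8 = 31, a_3 = floor((19 + 12)/31) = 1.
  m_4 = 31*1 - 12 = 19, d_4 = (392 - 19^2)/31 = 31/31 = 1, a_4 = floor((19 + 19)/1) = 38.
  m_5 = 1*38 - 19 = 19, d_5 = (392 - 19^2)/1 = 31/1 = 31: (m_5, d_5) = (m_1, d_1) = (19, 31), so from here the quotients repeat a_1, ..., a_4; the period length is 4.
So sqrt(392) = [19; (1, 3, 1, 38)] with period length k = 4.
k is even, so the fundamental solution of x^2 - 392y^2 = 1 is (p_{k-1}, q_{k-1}) = (p_3, q_3); compute convergents through index 3.
Convergents (p_i = a_i*p_{i-1} + p_{i-2}, q_i = a_i*q_{i-1} + q_{i-2} with p_{-2}=0, p_{-1}=1, q_{-2}=1, q_{-1}=0):
  i=0: a_0=19, p_0 = 19*1 + 0 = 19, q_0 = 19*0 + 1 = 1.
  i=1: a_1=1, p_1 = 1*19 + 1 = 20, q_1 = 1*1 + 0 = 1.
  i=2: a_2=3, p_2 = 3*20 + 19 = 79, q_2 = 3*1 + 1 = 4.
  i=3: a_3=1, p_3 = 1*79 + 20 = 99, q_3 = 1*4 + 1 = 5.
Check: 99^2 - 392*5^2 = 9801 - 9800 = 1, so (x, y) = (99, 5) solves the equation, and by the theorem it is the least positive solution.

(x, y) = (99, 5)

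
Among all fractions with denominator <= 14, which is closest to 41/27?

3/2

Expand x = 41/27 as a continued fraction with the Euclidean algorithm:
  41 = 1*27 + 14, so a_0 = 1.
  27 = 1*14 + 13, so a_1 = 1.
  14 = 1*13 + 1, so a_2 = 1.
  13 = 13*1 + 0, so a_3 = 13.
so x = [1; 1, 1, 13].
Convergents (p_i = a_i*p_{i-1} + p_{i-2}, q_i = a_i*q_{i-1} + q_{i-2} with p_{-2}=0, p_{-1}=1, q_{-2}=1, q_{-1}=0), until the denominator exceeds 14:
  i=0: a_0=1, p_0 = 1*1 + 0 = 1, q_0 = 1*0 + 1 = 1.
  i=1: a_1=1, p_1 = 1*1 + 1 = 2, q_1 = 1*1 + 0 = 1.
  i=2: a_2=1, p_2 = 1*2 + 1 = 3, q_2 = 1*1 + 1 = 2.
  i=3: a_3=13, p_3 = 13*3 + 2 = 41, q_3 = 13*2 + 1 = 27.
q_3 = 27 > 14, so the last convergent with denominator <= 14 is p_2/q_2 = 3/2.
The closest fraction with denominator <= 14 is either p_2/q_2 or the intermediate fraction (k*p_2 + p_1)/(k*q_2 + q_1) with the largest k >= 1 whose denominator stays <= 14; these approach x as k grows, and every other convergent or intermediate fraction in range is farther away.
Largest k: floor((14 - q_1)/q_2) = floor((14 - 1)/2) = 6.
That gives (6*3 + 2)/(6*2 + 1) = 20/13.
Compare the errors: |x - 3/2| = |41*2 - 3*27|/(27*2) = 1/54, and |x - 20/13| = |41*13 - 20*27|/(27*13) = 7/351.
Cross-multiplying, 1*351 = 351 < 378 = 7*54, so 1/54 is smaller: the convergent 3/2 is closer to x than 20/13.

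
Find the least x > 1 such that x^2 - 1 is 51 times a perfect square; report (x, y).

First expand sqrt(51) as a continued fraction. With x_i = (sqrt(51) + m_i)/d_i and (m_0, d_0) = (0, 1): a_0 = floor(sqrt(51)) = 7, since 7^2 = 49 <= 51 < 64 = 8^2.
Iterate m_{i+1} = d_i*a_i - m_i, d_{i+1} = (51 - m_{i+1}^2)/d_i, a_{i+1} = floor((a_0 + m_{i+1})/d_{i+1}):
  m_1 = 1*7 - 0 = 7, d_1 = (51 - 7^2)/1 = 2/1 = 2, a_1 = floor((7 + 7)/2) = 7.
  m_2 = 2*7 - 7 = 7, d_2 = (51 - 7^2)/2 = 2/2 = 1, a_2 = floor((7 + 7)/1) = 14.
  m_3 = 1*14 - 7 = 7, d_3 = (51 - 7^2)/1 = 2/1 = 2: (m_3, d_3) = (m_1, d_1) = (7, 2), so from here the quotients repeat a_1, a_2; the period length is 2.
So sqrt(51) = [7; (7, 14)] with period length k = 2.
k is even, so the fundamental solution of x^2 - 51y^2 = 1 is (p_{k-1}, q_{k-1}) = (p_1, q_1); compute convergents through index 1.
Convergents (p_i = a_i*p_{i-1} + p_{i-2}, q_i = a_i*q_{i-1} + q_{i-2} with p_{-2}=0, p_{-1}=1, q_{-2}=1, q_{-1}=0):
  i=0: a_0=7, p_0 = 7*1 + 0 = 7, q_0 = 7*0 + 1 = 1.
  i=1: a_1=7, p_1 = 7*7 + 1 = 50, q_1 = 7*1 + 0 = 7.
Check: 50^2 - 51*7^2 = 2500 - 2499 = 1, so (x, y) = (50, 7) solves the equation, and by the theorem it is the least positive solution.

(x, y) = (50, 7)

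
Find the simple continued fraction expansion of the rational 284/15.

[18; 1, 14]

Run the Euclidean algorithm on 284 and 15; the successive quotients are the partial quotients a_0, a_1, ... (each step inverts the fractional part left over by the previous one):
  284 = 18*15 + 14, so a_0 = 18.
  15 = 1*14 + 1, so a_1 = 1.
  14 = 14*1 + 0, so a_2 = 14.
The remainder reaches 0 after 3 divisions, so the expansion has 3 partial quotients, read off in order.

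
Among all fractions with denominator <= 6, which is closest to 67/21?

16/5

Expand x = 67/21 as a continued fraction with the Euclidean algorithm:
  67 = 3*21 + 4, so a_0 = 3.
  21 = 5*4 + 1, so a_1 = 5.
  4 = 4*1 + 0, so a_2 = 4.
so x = [3; 5, 4].
Convergents (p_i = a_i*p_{i-1} + p_{i-2}, q_i = a_i*q_{i-1} + q_{i-2} with p_{-2}=0, p_{-1}=1, q_{-2}=1, q_{-1}=0), until the denominator exceeds 6:
  i=0: a_0=3, p_0 = 3*1 + 0 = 3, q_0 = 3*0 + 1 = 1.
  i=1: a_1=5, p_1 = 5*3 + 1 = 16, q_1 = 5*1 + 0 = 5.
  i=2: a_2=4, p_2 = 4*16 + 3 = 67, q_2 = 4*5 + 1 = 21.
q_2 = 21 > 6, so the last convergent with denominator <= 6 is p_1/q_1 = 16/5.
The closest fraction with denominator <= 6 is either p_1/q_1 or the intermediate fraction (k*p_1 + p_0)/(k*q_1 + q_0) with the largest k >= 1 whose denominator stays <= 6; these approach x as k grows, and every other convergent or intermediate fraction in range is farther away.
Largest k: floor((6 - q_0)/q_1) = floor((6 - 1)/5) = 1.
That gives (1*16 + 3)/(1*5 + 1) = 19/6.
Compare the errors: |x - 16/5| = |67*5 - 16*21|/(21*5) = 1/105, and |x - 19/6| = |67*6 - 19*21|/(21*6) = 3/126.
Cross-multiplying, 1*126 = 126 < 315 = 3*105, so 1/105 is smaller: the convergent 16/5 is closer to x than 19/6.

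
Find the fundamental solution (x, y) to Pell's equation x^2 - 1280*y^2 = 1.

First expand sqrt(1280) as a continued fraction. With x_i = (sqrt(1280) + m_i)/d_i and (m_0, d_0) = (0, 1): a_0 = floor(sqrt(1280)) = 35, since 35^2 = 1225 <= 1280 < 1296 = 36^2.
Iterate m_{i+1} = d_i*a_i - m_i, d_{i+1} = (1280 - m_{i+1}^2)/d_i, a_{i+1} = floor((a_0 + m_{i+1})/d_{i+1}):
  m_1 = 1*35 - 0 = 35, d_1 = (1280 - 35^2)/1 = 55/1 = 55, a_1 = floor((35 + 35)/55) = 1.
  m_2 = 55*1 - 35 = 20, d_2 = (1280 - 20^2)/55 = 880/55 = 16, a_2 = floor((35 + 20)/16) = 3.
  m_3 = 16*3 - 20 = 28, d_3 = (1280 - 28^2)/16 = 496/16 = 31, a_3 = floor((35 + 28)/31) = 2.
  m_4 = 31*2 - 28 = 34, d_4 = (1280 - 34^2)/31 = 124/31 = 4, a_4 = floor((35 + 34)/4) = 17.
  m_5 = 4*17 - 34 = 34, d_5 = (1280 - 34^2)/4 = 124/4 = 31, a_5 = floor((35 + 34)/31) = 2.
  m_6 = 31*2 - 34 = 28, d_6 = (1280 - 28^2)/31 = 496/31 = 16, a_6 = floor((35 + 28)/16) = 3.
  m_7 = 16*3 - 28 = 20, d_7 = (1280 - 20^2)/16 = 880/16 = 55, a_7 = floor((35 + 20)/55) = 1.
  m_8 = 55*1 - 20 = 35, d_8 = (1280 - 35^2)/55 = 55/55 = 1, a_8 = floor((35 + 35)/1) = 70.
  m_9 = 1*70 - 35 = 35, d_9 = (1280 - 35^2)/1 = 55/1 = 55: (m_9, d_9) = (m_1, d_1) = (35, 55), so from here the quotients repeat a_1, ..., a_8; the period length is 8.
So sqrt(1280) = [35; (1, 3, 2, 17, 2, 3, 1, 70)] with period length k = 8.
k is even, so the fundamental solution of x^2 - 1280y^2 = 1 is (p_{k-1}, q_{k-1}) = (p_7, q_7); compute convergents through index 7.
Convergents (p_i = a_i*p_{i-1} + p_{i-2}, q_i = a_i*q_{i-1} + q_{i-2} with p_{-2}=0, p_{-1}=1, q_{-2}=1, q_{-1}=0):
  i=0: a_0=35, p_0 = 35*1 + 0 = 35, q_0 = 35*0 + 1 = 1.
  i=1: a_1=1, p_1 = 1*35 + 1 = 36, q_1 = 1*1 + 0 = 1.
  i=2: a_2=3, p_2 = 3*36 + 35 = 143, q_2 = 3*1 + 1 = 4.
  i=3: a_3=2, p_3 = 2*143 + 36 = 322, q_3 = 2*4 + 1 = 9.
  i=4: a_4=17, p_4 = 17*322 + 143 = 5617, q_4 = 17*9 + 4 = 157.
  i=5: a_5=2, p_5 = 2*5617 + 322 = 11556, q_5 = 2*157 + 9 = 323.
  i=6: a_6=3, p_6 = 3*11556 + 5617 = 40285, q_6 = 3*323 + 157 = 1126.
  i=7: a_7=1, p_7 = 1*40285 + 11556 = 51841, q_7 = 1*1126 + 323 = 1449.
Check: 51841^2 - 1280*1449^2 = 2687489281 - 2687489280 = 1, so (x, y) = (51841, 1449) solves the equation, and by the theorem it is the least positive solution.

(x, y) = (51841, 1449)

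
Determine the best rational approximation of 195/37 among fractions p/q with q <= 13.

Expand x = 195/37 as a continued fraction with the Euclidean algorithm:
  195 = 5*37 + 10, so a_0 = 5.
  37 = 3*10 + 7, so a_1 = 3.
  10 = 1*7 + 3, so a_2 = 1.
  7 = 2*3 + 1, so a_3 = 2.
  3 = 3*1 + 0, so a_4 = 3.
so x = [5; 3, 1, 2, 3].
Convergents (p_i = a_i*p_{i-1} + p_{i-2}, q_i = a_i*q_{i-1} + q_{i-2} with p_{-2}=0, p_{-1}=1, q_{-2}=1, q_{-1}=0), until the denominator exceeds 13:
  i=0: a_0=5, p_0 = 5*1 + 0 = 5, q_0 = 5*0 + 1 = 1.
  i=1: a_1=3, p_1 = 3*5 + 1 = 16, q_1 = 3*1 + 0 = 3.
  i=2: a_2=1, p_2 = 1*16 + 5 = 21, q_2 = 1*3 + 1 = 4.
  i=3: a_3=2, p_3 = 2*21 + 16 = 58, q_3 = 2*4 + 3 = 11.
  i=4: a_4=3, p_4 = 3*58 + 21 = 195, q_4 = 3*11 + 4 = 37.
q_4 = 37 > 13, so the last convergent with denominator <= 13 is p_3/q_3 = 58/11.
The closest fraction with denominator <= 13 is either p_3/q_3 or the intermediate fraction (k*p_3 + p_2)/(k*q_3 + q_2) with the largest k >= 1 whose denominator stays <= 13; these approach x as k grows, and every other convergent or intermediate fraction in range is farther away.
Largest k: floor((13 - q_2)/q_3) = floor((13 - 4)/11) = 0.
Since k = 0, no intermediate fraction beyond p_3/q_3 has denominator <= 13, so the convergent 58/11 is the closest (its error is |195*11 - 58*37|/(37*11) = 1/407).

58/11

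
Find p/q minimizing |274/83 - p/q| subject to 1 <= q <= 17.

33/10

Expand x = 274/83 as a continued fraction with the Euclidean algorithm:
  274 = 3*83 + 25, so a_0 = 3.
  83 = 3*25 + 8, so a_1 = 3.
  25 = 3*8 + 1, so a_2 = 3.
  8 = 8*1 + 0, so a_3 = 8.
so x = [3; 3, 3, 8].
Convergents (p_i = a_i*p_{i-1} + p_{i-2}, q_i = a_i*q_{i-1} + q_{i-2} with p_{-2}=0, p_{-1}=1, q_{-2}=1, q_{-1}=0), until the denominator exceeds 17:
  i=0: a_0=3, p_0 = 3*1 + 0 = 3, q_0 = 3*0 + 1 = 1.
  i=1: a_1=3, p_1 = 3*3 + 1 = 10, q_1 = 3*1 + 0 = 3.
  i=2: a_2=3, p_2 = 3*10 + 3 = 33, q_2 = 3*3 + 1 = 10.
  i=3: a_3=8, p_3 = 8*33 + 10 = 274, q_3 = 8*10 + 3 = 83.
q_3 = 83 > 17, so the last convergent with denominator <= 17 is p_2/q_2 = 33/10.
The closest fraction with denominator <= 17 is either p_2/q_2 or the intermediate fraction (k*p_2 + p_1)/(k*q_2 + q_1) with the largest k >= 1 whose denominator stays <= 17; these approach x as k grows, and every other convergent or intermediate fraction in range is farther away.
Largest k: floor((17 - q_1)/q_2) = floor((17 - 3)/10) = 1.
That gives (1*33 + 10)/(1*10 + 3) = 43/13.
Compare the errors: |x - 33/10| = |274*10 - 33*83|/(83*10) = 1/830, and |x - 43/13| = |274*13 - 43*83|/(83*13) = 7/1079.
Cross-multiplying, 1*1079 = 1079 < 5810 = 7*830, so 1/830 is smaller: the convergent 33/10 is closer to x than 43/13.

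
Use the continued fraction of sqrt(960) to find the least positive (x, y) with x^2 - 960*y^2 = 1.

(x, y) = (31, 1)

First expand sqrt(960) as a continued fraction. With x_i = (sqrt(960) + m_i)/d_i and (m_0, d_0) = (0, 1): a_0 = floor(sqrt(960)) = 30, since 30^2 = 900 <= 960 < 961 = 31^2.
Iterate m_{i+1} = d_i*a_i - m_i, d_{i+1} = (960 - m_{i+1}^2)/d_i, a_{i+1} = floor((a_0 + m_{i+1})/d_{i+1}):
  m_1 = 1*30 - 0 = 30, d_1 = (960 - 30^2)/1 = 60/1 = 60, a_1 = floor((30 + 30)/60) = 1.
  m_2 = 60*1 - 30 = 30, d_2 = (960 - 30^2)/60 = 60/60 = 1, a_2 = floor((30 + 30)/1) = 60.
  m_3 = 1*60 - 30 = 30, d_3 = (960 - 30^2)/1 = 60/1 = 60: (m_3, d_3) = (m_1, d_1) = (30, 60), so from here the quotients repeat a_1, a_2; the period length is 2.
So sqrt(960) = [30; (1, 60)] with period length k = 2.
k is even, so the fundamental solution of x^2 - 960y^2 = 1 is (p_{k-1}, q_{k-1}) = (p_1, q_1); compute convergents through index 1.
Convergents (p_i = a_i*p_{i-1} + p_{i-2}, q_i = a_i*q_{i-1} + q_{i-2} with p_{-2}=0, p_{-1}=1, q_{-2}=1, q_{-1}=0):
  i=0: a_0=30, p_0 = 30*1 + 0 = 30, q_0 = 30*0 + 1 = 1.
  i=1: a_1=1, p_1 = 1*30 + 1 = 31, q_1 = 1*1 + 0 = 1.
Check: 31^2 - 960*1^2 = 961 - 960 = 1, so (x, y) = (31, 1) solves the equation, and by the theorem it is the least positive solution.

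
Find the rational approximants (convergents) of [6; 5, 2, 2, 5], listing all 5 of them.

Using the convergent recurrence p_i = a_i*p_{i-1} + p_{i-2}, q_i = a_i*q_{i-1} + q_{i-2} with p_{-2}=0, p_{-1}=1, q_{-2}=1, q_{-1}=0:
  i=0: a_0=6, p_0 = 6*1 + 0 = 6, q_0 = 6*0 + 1 = 1.
  i=1: a_1=5, p_1 = 5*6 + 1 = 31, q_1 = 5*1 + 0 = 5.
  i=2: a_2=2, p_2 = 2*31 + 6 = 68, q_2 = 2*5 + 1 = 11.
  i=3: a_3=2, p_3 = 2*68 + 31 = 167, q_3 = 2*11 + 5 = 27.
  i=4: a_4=5, p_4 = 5*167 + 68 = 903, q_4 = 5*27 + 11 = 146.

6/1, 31/5, 68/11, 167/27, 903/146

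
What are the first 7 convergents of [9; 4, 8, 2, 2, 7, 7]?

9/1, 37/4, 305/33, 647/70, 1599/173, 11840/1281, 84479/9140

Using the convergent recurrence p_i = a_i*p_{i-1} + p_{i-2}, q_i = a_i*q_{i-1} + q_{i-2} with p_{-2}=0, p_{-1}=1, q_{-2}=1, q_{-1}=0:
  i=0: a_0=9, p_0 = 9*1 + 0 = 9, q_0 = 9*0 + 1 = 1.
  i=1: a_1=4, p_1 = 4*9 + 1 = 37, q_1 = 4*1 + 0 = 4.
  i=2: a_2=8, p_2 = 8*37 + 9 = 305, q_2 = 8*4 + 1 = 33.
  i=3: a_3=2, p_3 = 2*305 + 37 = 647, q_3 = 2*33 + 4 = 70.
  i=4: a_4=2, p_4 = 2*647 + 305 = 1599, q_4 = 2*70 + 33 = 173.
  i=5: a_5=7, p_5 = 7*1599 + 647 = 11840, q_5 = 7*173 + 70 = 1281.
  i=6: a_6=7, p_6 = 7*11840 + 1599 = 84479, q_6 = 7*1281 + 173 = 9140.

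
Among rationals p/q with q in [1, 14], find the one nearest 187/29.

58/9

Expand x = 187/29 as a continued fraction with the Euclidean algorithm:
  187 = 6*29 + 13, so a_0 = 6.
  29 = 2*13 + 3, so a_1 = 2.
  13 = 4*3 + 1, so a_2 = 4.
  3 = 3*1 + 0, so a_3 = 3.
so x = [6; 2, 4, 3].
Convergents (p_i = a_i*p_{i-1} + p_{i-2}, q_i = a_i*q_{i-1} + q_{i-2} with p_{-2}=0, p_{-1}=1, q_{-2}=1, q_{-1}=0), until the denominator exceeds 14:
  i=0: a_0=6, p_0 = 6*1 + 0 = 6, q_0 = 6*0 + 1 = 1.
  i=1: a_1=2, p_1 = 2*6 + 1 = 13, q_1 = 2*1 + 0 = 2.
  i=2: a_2=4, p_2 = 4*13 + 6 = 58, q_2 = 4*2 + 1 = 9.
  i=3: a_3=3, p_3 = 3*58 + 13 = 187, q_3 = 3*9 + 2 = 29.
q_3 = 29 > 14, so the last convergent with denominator <= 14 is p_2/q_2 = 58/9.
The closest fraction with denominator <= 14 is either p_2/q_2 or the intermediate fraction (k*p_2 + p_1)/(k*q_2 + q_1) with the largest k >= 1 whose denominator stays <= 14; these approach x as k grows, and every other convergent or intermediate fraction in range is farther away.
Largest k: floor((14 - q_1)/q_2) = floor((14 - 2)/9) = 1.
That gives (1*58 + 13)/(1*9 + 2) = 71/11.
Compare the errors: |x - 58/9| = |187*9 - 58*29|/(29*9) = 1/261, and |x - 71/11| = |187*11 - 71*29|/(29*11) = 2/319.
Cross-multiplying, 1*319 = 319 < 522 = 2*261, so 1/261 is smaller: the convergent 58/9 is closer to x than 71/11.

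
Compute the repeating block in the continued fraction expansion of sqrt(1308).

Write x_i = (sqrt(1308) + m_i)/d_i with (m_0, d_0) = (0, 1). a_0 = floor(sqrt(1308)) = 36, since 36^2 = 1296 <= 1308 < 1369 = 37^2.
Iterate m_{i+1} = d_i*a_i - m_i, d_{i+1} = (1308 - m_{i+1}^2)/d_i, a_{i+1} = floor((a_0 + m_{i+1})/d_{i+1}):
  m_1 = 1*36 - 0 = 36, d_1 = (1308 - 36^2)/1 = 12/1 = 12, a_1 = floor((36 + 36)/12) = 6.
  m_2 = 12*6 - 36 = 36, d_2 = (1308 - 36^2)/12 = 12/12 = 1, a_2 = floor((36 + 36)/1) = 72.
  m_3 = 1*72 - 36 = 36, d_3 = (1308 - 36^2)/1 = 12/1 = 12: (m_3, d_3) = (m_1, d_1) = (36, 12), so from here the quotients repeat a_1, a_2; the period length is 2.
Hence the expansion of sqrt(1308) is a_0 = 36 followed by the repeating block 6, 72 (period 2).

[36; (6, 72)]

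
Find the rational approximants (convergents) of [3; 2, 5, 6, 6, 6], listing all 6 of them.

3/1, 7/2, 38/11, 235/68, 1448/419, 8923/2582

Using the convergent recurrence p_i = a_i*p_{i-1} + p_{i-2}, q_i = a_i*q_{i-1} + q_{i-2} with p_{-2}=0, p_{-1}=1, q_{-2}=1, q_{-1}=0:
  i=0: a_0=3, p_0 = 3*1 + 0 = 3, q_0 = 3*0 + 1 = 1.
  i=1: a_1=2, p_1 = 2*3 + 1 = 7, q_1 = 2*1 + 0 = 2.
  i=2: a_2=5, p_2 = 5*7 + 3 = 38, q_2 = 5*2 + 1 = 11.
  i=3: a_3=6, p_3 = 6*38 + 7 = 235, q_3 = 6*11 + 2 = 68.
  i=4: a_4=6, p_4 = 6*235 + 38 = 1448, q_4 = 6*68 + 11 = 419.
  i=5: a_5=6, p_5 = 6*1448 + 235 = 8923, q_5 = 6*419 + 68 = 2582.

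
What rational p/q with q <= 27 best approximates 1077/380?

17/6

Expand x = 1077/380 as a continued fraction with the Euclidean algorithm:
  1077 = 2*380 + 317, so a_0 = 2.
  380 = 1*317 + 63, so a_1 = 1.
  317 = 5*63 + 2, so a_2 = 5.
  63 = 31*2 + 1, so a_3 = 31.
  2 = 2*1 + 0, so a_4 = 2.
so x = [2; 1, 5, 31, 2].
Convergents (p_i = a_i*p_{i-1} + p_{i-2}, q_i = a_i*q_{i-1} + q_{i-2} with p_{-2}=0, p_{-1}=1, q_{-2}=1, q_{-1}=0), until the denominator exceeds 27:
  i=0: a_0=2, p_0 = 2*1 + 0 = 2, q_0 = 2*0 + 1 = 1.
  i=1: a_1=1, p_1 = 1*2 + 1 = 3, q_1 = 1*1 + 0 = 1.
  i=2: a_2=5, p_2 = 5*3 + 2 = 17, q_2 = 5*1 + 1 = 6.
  i=3: a_3=31, p_3 = 31*17 + 3 = 530, q_3 = 31*6 + 1 = 187.
q_3 = 187 > 27, so the last convergent with denominator <= 27 is p_2/q_2 = 17/6.
The closest fraction with denominator <= 27 is either p_2/q_2 or the intermediate fraction (k*p_2 + p_1)/(k*q_2 + q_1) with the largest k >= 1 whose denominator stays <= 27; these approach x as k grows, and every other convergent or intermediate fraction in range is farther away.
Largest k: floor((27 - q_1)/q_2) = floor((27 - 1)/6) = 4.
That gives (4*17 + 3)/(4*6 + 1) = 71/25.
Compare the errors: |x - 17/6| = |1077*6 - 17*380|/(380*6) = 2/2280, and |x - 71/25| = |1077*25 - 71*380|/(380*25) = 55/9500.
Cross-multiplying, 2*9500 = 19000 < 125400 = 55*2280, so 2/2280 is smaller: the convergent 17/6 is closer to x than 71/25.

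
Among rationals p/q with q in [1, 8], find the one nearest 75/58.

9/7

Expand x = 75/58 as a continued fraction with the Euclidean algorithm:
  75 = 1*58 + 17, so a_0 = 1.
  58 = 3*17 + 7, so a_1 = 3.
  17 = 2*7 + 3, so a_2 = 2.
  7 = 2*3 + 1, so a_3 = 2.
  3 = 3*1 + 0, so a_4 = 3.
so x = [1; 3, 2, 2, 3].
Convergents (p_i = a_i*p_{i-1} + p_{i-2}, q_i = a_i*q_{i-1} + q_{i-2} with p_{-2}=0, p_{-1}=1, q_{-2}=1, q_{-1}=0), until the denominator exceeds 8:
  i=0: a_0=1, p_0 = 1*1 + 0 = 1, q_0 = 1*0 + 1 = 1.
  i=1: a_1=3, p_1 = 3*1 + 1 = 4, q_1 = 3*1 + 0 = 3.
  i=2: a_2=2, p_2 = 2*4 + 1 = 9, q_2 = 2*3 + 1 = 7.
  i=3: a_3=2, p_3 = 2*9 + 4 = 22, q_3 = 2*7 + 3 = 17.
q_3 = 17 > 8, so the last convergent with denominator <= 8 is p_2/q_2 = 9/7.
The closest fraction with denominator <= 8 is either p_2/q_2 or the intermediate fraction (k*p_2 + p_1)/(k*q_2 + q_1) with the largest k >= 1 whose denominator stays <= 8; these approach x as k grows, and every other convergent or intermediate fraction in range is farther away.
Largest k: floor((8 - q_1)/q_2) = floor((8 - 3)/7) = 0.
Since k = 0, no intermediate fraction beyond p_2/q_2 has denominator <= 8, so the convergent 9/7 is the closest (its error is |75*7 - 9*58|/(58*7) = 3/406).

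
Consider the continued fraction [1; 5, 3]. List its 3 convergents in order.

Using the convergent recurrence p_i = a_i*p_{i-1} + p_{i-2}, q_i = a_i*q_{i-1} + q_{i-2} with p_{-2}=0, p_{-1}=1, q_{-2}=1, q_{-1}=0:
  i=0: a_0=1, p_0 = 1*1 + 0 = 1, q_0 = 1*0 + 1 = 1.
  i=1: a_1=5, p_1 = 5*1 + 1 = 6, q_1 = 5*1 + 0 = 5.
  i=2: a_2=3, p_2 = 3*6 + 1 = 19, q_2 = 3*5 + 1 = 16.

1/1, 6/5, 19/16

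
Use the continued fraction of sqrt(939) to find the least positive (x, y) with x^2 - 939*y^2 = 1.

First expand sqrt(939) as a continued fraction. With x_i = (sqrt(939) + m_i)/d_i and (m_0, d_0) = (0, 1): a_0 = floor(sqrt(939)) = 30, since 30^2 = 900 <= 939 < 961 = 31^2.
Iterate m_{i+1} = d_i*a_i - m_i, d_{i+1} = (939 - m_{i+1}^2)/d_i, a_{i+1} = floor((a_0 + m_{i+1})/d_{i+1}):
  m_1 = 1*30 - 0 = 30, d_1 = (939 - 30^2)/1 = 39/1 = 39, a_1 = floor((30 + 30)/39) = 1.
  m_2 = 39*1 - 30 = 9, d_2 = (939 - 9^2)/39 = 858/39 = 22, a_2 = floor((30 + 9)/22) = 1.
  m_3 = 22*1 - 9 = 13, d_3 = (939 - 13^2)/22 = 770/22 = 35, a_3 = floor((30 + 13)/35) = 1.
  m_4 = 35*1 - 13 = 22, d_4 = (939 - 22^2)/35 = 455/35 = 13, a_4 = floor((30 + 22)/13) = 4.
  m_5 = 13*4 - 22 = 30, d_5 = (939 - 30^2)/13 = 39/13 = 3, a_5 = floor((30 + 30)/3) = 20.
  m_6 = 3*20 - 30 = 30, d_6 = (939 - 30^2)/3 = 39/3 = 13, a_6 = floor((30 + 30)/13) = 4.
  m_7 = 13*4 - 30 = 22, d_7 = (939 - 22^2)/13 = 455/13 = 35, a_7 = floor((30 + 22)/35) = 1.
  m_8 = 35*1 - 22 = 13, d_8 = (939 - 13^2)/35 = 770/35 = 22, a_8 = floor((30 + 13)/22) = 1.
  m_9 = 22*1 - 13 = 9, d_9 = (939 - 9^2)/22 = 858/22 = 39, a_9 = floor((30 + 9)/39) = 1.
  m_10 = 39*1 - 9 = 30, d_10 = (939 - 30^2)/39 = 39/39 = 1, a_10 = floor((30 + 30)/1) = 60.
  m_11 = 1*60 - 30 = 30, d_11 = (939 - 30^2)/1 = 39/1 = 39: (m_11, d_11) = (m_1, d_1) = (30, 39), so from here the quotients repeat a_1, ..., a_10; the period length is 10.
So sqrt(939) = [30; (1, 1, 1, 4, 20, 4, 1, 1, 1, 60)] with period length k = 10.
k is even, so the fundamental solution of x^2 - 939y^2 = 1 is (p_{k-1}, q_{k-1}) = (p_9, q_9); compute convergents through index 9.
Convergents (p_i = a_i*p_{i-1} + p_{i-2}, q_i = a_i*q_{i-1} + q_{i-2} with p_{-2}=0, p_{-1}=1, q_{-2}=1, q_{-1}=0):
  i=0: a_0=30, p_0 = 30*1 + 0 = 30, q_0 = 30*0 + 1 = 1.
  i=1: a_1=1, p_1 = 1*30 + 1 = 31, q_1 = 1*1 + 0 = 1.
  i=2: a_2=1, p_2 = 1*31 + 30 = 61, q_2 = 1*1 + 1 = 2.
  i=3: a_3=1, p_3 = 1*61 + 31 = 92, q_3 = 1*2 + 1 = 3.
  i=4: a_4=4, p_4 = 4*92 + 61 = 429, q_4 = 4*3 + 2 = 14.
  i=5: a_5=20, p_5 = 20*429 + 92 = 8672, q_5 = 20*14 + 3 = 283.
  i=6: a_6=4, p_6 = 4*8672 + 429 = 35117, q_6 = 4*283 + 14 = 1146.
  i=7: a_7=1, p_7 = 1*35117 + 8672 = 43789, q_7 = 1*1146 + 283 = 1429.
  i=8: a_8=1, p_8 = 1*43789 + 35117 = 78906, q_8 = 1*1429 + 1146 = 2575.
  i=9: a_9=1, p_9 = 1*78906 + 43789 = 122695, q_9 = 1*2575 + 1429 = 4004.
Check: 122695^2 - 939*4004^2 = 15054063025 - 15054063024 = 1, so (x, y) = (122695, 4004) solves the equation, and by the theorem it is the least positive solution.

(x, y) = (122695, 4004)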